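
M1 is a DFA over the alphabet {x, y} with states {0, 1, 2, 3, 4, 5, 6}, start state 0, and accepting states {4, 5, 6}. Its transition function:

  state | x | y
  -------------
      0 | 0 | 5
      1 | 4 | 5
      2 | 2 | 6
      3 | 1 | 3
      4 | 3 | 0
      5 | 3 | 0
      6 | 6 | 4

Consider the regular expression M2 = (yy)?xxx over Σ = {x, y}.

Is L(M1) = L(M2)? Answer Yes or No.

No

The string y is accepted by M1 but rejected by M2.
So L(M1) ≠ L(M2).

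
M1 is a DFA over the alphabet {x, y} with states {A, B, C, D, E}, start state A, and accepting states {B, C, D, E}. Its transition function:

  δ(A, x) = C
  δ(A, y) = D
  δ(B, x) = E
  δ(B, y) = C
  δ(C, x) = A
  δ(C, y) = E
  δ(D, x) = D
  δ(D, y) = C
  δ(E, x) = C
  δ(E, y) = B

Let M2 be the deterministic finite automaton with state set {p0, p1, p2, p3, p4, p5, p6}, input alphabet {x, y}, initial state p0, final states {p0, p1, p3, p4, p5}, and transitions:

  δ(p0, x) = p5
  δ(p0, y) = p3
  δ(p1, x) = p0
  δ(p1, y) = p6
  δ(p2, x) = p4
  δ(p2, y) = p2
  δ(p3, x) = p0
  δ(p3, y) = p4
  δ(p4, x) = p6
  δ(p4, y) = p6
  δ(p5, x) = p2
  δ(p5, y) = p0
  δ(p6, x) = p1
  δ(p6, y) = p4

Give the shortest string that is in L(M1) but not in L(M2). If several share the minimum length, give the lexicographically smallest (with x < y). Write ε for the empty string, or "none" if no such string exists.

The string xxy is accepted by M1 but not by M2.
No shorter string lies in the difference, and xxy is the lexicographically first length-3 string in L(M1) \ L(M2).

xxy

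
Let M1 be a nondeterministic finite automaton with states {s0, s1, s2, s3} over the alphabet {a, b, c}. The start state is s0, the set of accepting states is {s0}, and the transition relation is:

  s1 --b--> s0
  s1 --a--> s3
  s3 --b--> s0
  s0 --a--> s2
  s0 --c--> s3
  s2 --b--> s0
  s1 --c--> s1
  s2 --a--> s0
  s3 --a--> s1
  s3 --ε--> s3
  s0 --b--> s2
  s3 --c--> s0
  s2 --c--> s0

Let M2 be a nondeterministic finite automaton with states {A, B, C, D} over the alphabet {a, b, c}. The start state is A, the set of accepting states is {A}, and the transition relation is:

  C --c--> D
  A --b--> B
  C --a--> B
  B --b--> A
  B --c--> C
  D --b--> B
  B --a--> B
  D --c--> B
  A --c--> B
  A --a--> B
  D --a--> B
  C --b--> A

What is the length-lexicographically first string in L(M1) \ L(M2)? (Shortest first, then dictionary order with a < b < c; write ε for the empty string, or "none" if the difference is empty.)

aa

The string aa is accepted by M1 but not by M2.
No shorter string lies in the difference, and aa is the lexicographically first length-2 string in L(M1) \ L(M2).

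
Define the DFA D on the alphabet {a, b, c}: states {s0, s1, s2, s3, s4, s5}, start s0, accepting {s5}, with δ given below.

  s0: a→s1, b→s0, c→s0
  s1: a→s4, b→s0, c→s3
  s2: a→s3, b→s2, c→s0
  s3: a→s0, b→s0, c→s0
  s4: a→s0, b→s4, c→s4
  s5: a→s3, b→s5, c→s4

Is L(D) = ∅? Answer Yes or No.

The states reachable from the start state are {s0, s1, s3, s4}.
None of the accepting states {s5} is reachable, so no string is accepted and L(D) = ∅.

Yes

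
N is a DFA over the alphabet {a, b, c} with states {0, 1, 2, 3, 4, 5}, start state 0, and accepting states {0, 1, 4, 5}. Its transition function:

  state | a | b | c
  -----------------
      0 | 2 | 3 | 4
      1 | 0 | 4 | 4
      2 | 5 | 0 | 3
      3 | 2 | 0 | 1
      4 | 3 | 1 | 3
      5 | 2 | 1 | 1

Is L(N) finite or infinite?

infinite

State 0 is reachable from the start and can reach an accepting state, and it lies on the cycle 0 → 2 → 0.
Traversing that cycle any number of times yields accepted strings of unbounded length, so the language is infinite.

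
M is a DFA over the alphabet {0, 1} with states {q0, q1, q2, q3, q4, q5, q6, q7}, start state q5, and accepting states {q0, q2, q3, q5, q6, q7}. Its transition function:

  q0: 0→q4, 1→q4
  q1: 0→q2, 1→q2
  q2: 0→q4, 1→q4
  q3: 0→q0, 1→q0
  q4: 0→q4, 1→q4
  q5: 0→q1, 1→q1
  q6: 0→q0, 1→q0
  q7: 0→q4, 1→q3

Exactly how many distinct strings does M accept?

5

The useful subgraph on states {q1, q2, q5} is acyclic, so L(M) is finite; the longest accepting path visits 3 useful states, giving maximum string length 2.
Counting accepting paths from q5 by length: 1 of length 0, 4 of length 2. Total 5.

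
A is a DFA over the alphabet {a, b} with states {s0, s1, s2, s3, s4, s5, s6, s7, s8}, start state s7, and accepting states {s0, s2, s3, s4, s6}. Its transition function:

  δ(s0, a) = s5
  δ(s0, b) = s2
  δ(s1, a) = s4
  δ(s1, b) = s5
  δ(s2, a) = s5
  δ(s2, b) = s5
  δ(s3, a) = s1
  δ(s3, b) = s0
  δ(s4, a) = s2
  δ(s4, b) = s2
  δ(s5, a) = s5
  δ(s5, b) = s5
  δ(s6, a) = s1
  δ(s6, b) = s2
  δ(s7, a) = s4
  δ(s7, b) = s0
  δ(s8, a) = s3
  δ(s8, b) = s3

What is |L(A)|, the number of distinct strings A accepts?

The useful subgraph on states {s0, s2, s4, s7} is acyclic, so L(A) is finite; the longest accepting path visits 3 useful states, giving maximum string length 2.
Counting accepting paths from s7 by length: 2 of length 1, 3 of length 2. Total 5.

5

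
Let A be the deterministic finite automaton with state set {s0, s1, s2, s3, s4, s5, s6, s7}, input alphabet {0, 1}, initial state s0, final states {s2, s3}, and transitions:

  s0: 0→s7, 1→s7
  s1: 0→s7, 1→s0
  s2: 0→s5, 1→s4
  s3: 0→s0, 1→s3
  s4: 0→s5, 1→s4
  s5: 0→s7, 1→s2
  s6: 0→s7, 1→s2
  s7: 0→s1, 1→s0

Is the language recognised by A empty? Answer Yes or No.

Yes

The states reachable from the start state are {s0, s1, s7}.
None of the accepting states {s2, s3} is reachable, so no string is accepted and L(A) = ∅.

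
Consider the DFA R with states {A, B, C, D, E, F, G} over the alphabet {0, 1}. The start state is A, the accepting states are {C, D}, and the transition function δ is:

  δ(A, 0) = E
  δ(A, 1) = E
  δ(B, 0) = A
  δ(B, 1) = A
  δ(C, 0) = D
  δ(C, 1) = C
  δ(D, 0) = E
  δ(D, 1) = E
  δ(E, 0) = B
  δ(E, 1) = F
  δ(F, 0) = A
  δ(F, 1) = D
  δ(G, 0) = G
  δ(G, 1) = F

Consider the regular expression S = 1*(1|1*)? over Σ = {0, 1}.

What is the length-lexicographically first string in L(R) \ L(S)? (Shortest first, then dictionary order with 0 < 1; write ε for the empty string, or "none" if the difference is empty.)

The string 011 is accepted by R but not by S.
No shorter string lies in the difference, and 011 is the lexicographically first length-3 string in L(R) \ L(S).

011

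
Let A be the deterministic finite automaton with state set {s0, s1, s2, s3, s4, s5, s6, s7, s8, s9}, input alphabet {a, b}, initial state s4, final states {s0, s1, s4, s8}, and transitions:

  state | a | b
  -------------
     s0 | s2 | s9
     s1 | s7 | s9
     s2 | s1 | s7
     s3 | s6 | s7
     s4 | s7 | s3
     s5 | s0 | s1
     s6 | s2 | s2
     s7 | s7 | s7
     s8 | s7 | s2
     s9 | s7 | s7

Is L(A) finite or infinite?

finite

The useful states (reachable from s4 and able to reach an accepting state) are {s1, s2, s3, s4, s6}.
Restricted to these states the transition graph has no cycle, so every accepting path has bounded length and L is finite.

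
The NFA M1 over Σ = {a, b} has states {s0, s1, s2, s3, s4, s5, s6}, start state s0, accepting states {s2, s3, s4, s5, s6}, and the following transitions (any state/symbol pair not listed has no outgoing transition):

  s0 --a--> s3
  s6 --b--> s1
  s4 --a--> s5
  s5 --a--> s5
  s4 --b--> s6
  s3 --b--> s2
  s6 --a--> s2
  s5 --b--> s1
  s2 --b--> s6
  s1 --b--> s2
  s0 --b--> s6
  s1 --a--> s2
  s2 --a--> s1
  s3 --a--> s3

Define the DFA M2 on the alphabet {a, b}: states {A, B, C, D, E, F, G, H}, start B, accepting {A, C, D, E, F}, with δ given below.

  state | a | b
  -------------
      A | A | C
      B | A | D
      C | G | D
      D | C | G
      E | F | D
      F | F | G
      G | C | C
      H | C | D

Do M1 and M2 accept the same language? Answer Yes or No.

Yes

Exploring the product automaton M1 × M2 from the start pair (s0, B), following both machines on each input symbol, reaches 5 state pairs: (s0, B), (s3, A), (s6, D), (s2, C), (s1, G).
M1 accepts in {s2, s3, s4, s5, s6} and M2 accepts in {A, C, D, E, F}. In every reachable pair the two components are either both accepting — (s3, A), (s6, D), (s2, C) — or both non-accepting, so no string is accepted by exactly one of the machines: L(M1) \ L(M2) and L(M2) \ L(M1) are both empty.
Hence every string is accepted by M1 iff it is accepted by M2, and the two languages coincide.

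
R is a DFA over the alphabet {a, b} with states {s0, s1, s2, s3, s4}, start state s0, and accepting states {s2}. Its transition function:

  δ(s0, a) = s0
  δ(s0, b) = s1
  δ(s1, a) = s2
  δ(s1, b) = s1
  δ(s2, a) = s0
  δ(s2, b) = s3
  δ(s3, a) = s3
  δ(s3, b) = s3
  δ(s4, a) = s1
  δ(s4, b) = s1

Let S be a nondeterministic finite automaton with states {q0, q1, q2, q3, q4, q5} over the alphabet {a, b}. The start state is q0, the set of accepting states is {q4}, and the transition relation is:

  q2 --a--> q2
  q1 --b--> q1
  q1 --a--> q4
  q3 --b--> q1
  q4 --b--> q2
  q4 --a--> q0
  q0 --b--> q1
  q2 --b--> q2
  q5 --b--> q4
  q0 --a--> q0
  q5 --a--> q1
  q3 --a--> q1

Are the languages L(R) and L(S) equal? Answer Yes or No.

Yes

Exploring the product automaton R × S from the start pair (s0, q0), following both machines on each input symbol, reaches 4 state pairs: (s0, q0), (s1, q1), (s2, q4), (s3, q2).
R accepts in {s2} and S accepts in {q4}. In every reachable pair the two components are either both accepting — (s2, q4) — or both non-accepting, so no string is accepted by exactly one of the machines: L(R) \ L(S) and L(S) \ L(R) are both empty.
Hence every string is accepted by R iff it is accepted by S, and the two languages coincide.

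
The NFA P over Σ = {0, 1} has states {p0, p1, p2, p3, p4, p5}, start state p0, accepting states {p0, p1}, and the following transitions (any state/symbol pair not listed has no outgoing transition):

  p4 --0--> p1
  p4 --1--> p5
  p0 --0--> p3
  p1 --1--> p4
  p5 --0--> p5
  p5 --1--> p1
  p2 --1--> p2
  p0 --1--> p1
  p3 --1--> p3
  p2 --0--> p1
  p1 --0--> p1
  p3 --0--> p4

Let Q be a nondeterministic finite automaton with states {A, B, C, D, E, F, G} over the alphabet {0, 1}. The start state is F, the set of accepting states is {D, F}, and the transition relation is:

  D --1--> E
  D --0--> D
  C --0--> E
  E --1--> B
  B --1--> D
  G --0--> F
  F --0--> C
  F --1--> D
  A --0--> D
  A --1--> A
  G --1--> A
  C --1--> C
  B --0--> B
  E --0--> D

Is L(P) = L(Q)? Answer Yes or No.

Exploring the product automaton P × Q from the start pair (p0, F), following both machines on each input symbol, reaches 5 state pairs: (p0, F), (p3, C), (p1, D), (p4, E), (p5, B).
P accepts in {p0, p1} and Q accepts in {D, F}. In every reachable pair the two components are either both accepting — (p0, F), (p1, D) — or both non-accepting, so no string is accepted by exactly one of the machines: L(P) \ L(Q) and L(Q) \ L(P) are both empty.
Hence every string is accepted by P iff it is accepted by Q, and the two languages coincide.

Yes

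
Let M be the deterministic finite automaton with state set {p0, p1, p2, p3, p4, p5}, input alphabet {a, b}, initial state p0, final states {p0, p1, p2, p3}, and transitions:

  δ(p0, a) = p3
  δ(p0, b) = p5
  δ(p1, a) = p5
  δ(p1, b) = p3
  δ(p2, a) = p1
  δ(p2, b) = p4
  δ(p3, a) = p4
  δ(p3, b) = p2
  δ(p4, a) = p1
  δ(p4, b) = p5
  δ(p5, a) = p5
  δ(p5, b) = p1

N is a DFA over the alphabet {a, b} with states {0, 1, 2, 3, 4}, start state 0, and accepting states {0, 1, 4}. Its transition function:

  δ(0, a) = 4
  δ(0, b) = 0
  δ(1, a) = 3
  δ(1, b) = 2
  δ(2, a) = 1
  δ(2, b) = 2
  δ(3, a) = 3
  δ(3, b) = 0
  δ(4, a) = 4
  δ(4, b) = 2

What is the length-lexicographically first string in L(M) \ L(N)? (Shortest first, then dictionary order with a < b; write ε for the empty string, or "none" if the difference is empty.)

The string ab is accepted by M but not by N.
No shorter string lies in the difference, and ab is the lexicographically first length-2 string in L(M) \ L(N).

ab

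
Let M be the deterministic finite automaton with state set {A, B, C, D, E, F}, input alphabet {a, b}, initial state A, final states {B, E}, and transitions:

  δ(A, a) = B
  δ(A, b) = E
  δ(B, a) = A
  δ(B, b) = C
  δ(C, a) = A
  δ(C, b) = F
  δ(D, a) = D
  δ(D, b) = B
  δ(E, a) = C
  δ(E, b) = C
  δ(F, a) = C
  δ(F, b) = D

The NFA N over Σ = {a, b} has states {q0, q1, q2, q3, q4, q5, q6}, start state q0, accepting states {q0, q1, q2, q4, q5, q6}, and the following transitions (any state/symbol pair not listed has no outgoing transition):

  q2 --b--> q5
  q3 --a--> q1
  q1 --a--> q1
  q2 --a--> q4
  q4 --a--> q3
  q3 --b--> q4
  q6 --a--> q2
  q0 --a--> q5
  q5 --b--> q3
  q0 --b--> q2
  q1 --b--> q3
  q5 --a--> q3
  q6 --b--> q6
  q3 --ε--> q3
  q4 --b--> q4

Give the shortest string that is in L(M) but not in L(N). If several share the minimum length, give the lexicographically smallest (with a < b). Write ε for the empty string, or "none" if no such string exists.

abab

The string abab is accepted by M but not by N.
No shorter string lies in the difference, and abab is the lexicographically first length-4 string in L(M) \ L(N).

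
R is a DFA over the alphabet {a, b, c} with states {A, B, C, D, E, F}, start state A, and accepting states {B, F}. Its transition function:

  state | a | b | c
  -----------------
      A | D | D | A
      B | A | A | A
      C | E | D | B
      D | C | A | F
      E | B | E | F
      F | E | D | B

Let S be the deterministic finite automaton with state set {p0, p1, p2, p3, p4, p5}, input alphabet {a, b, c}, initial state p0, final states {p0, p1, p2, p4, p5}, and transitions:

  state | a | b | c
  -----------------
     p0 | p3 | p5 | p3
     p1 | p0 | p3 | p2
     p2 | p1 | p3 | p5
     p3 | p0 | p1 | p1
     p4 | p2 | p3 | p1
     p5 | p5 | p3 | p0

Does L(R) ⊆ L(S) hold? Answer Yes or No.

No

The string aac is in L(R) but not in L(S).
So L(R) ⊄ L(S).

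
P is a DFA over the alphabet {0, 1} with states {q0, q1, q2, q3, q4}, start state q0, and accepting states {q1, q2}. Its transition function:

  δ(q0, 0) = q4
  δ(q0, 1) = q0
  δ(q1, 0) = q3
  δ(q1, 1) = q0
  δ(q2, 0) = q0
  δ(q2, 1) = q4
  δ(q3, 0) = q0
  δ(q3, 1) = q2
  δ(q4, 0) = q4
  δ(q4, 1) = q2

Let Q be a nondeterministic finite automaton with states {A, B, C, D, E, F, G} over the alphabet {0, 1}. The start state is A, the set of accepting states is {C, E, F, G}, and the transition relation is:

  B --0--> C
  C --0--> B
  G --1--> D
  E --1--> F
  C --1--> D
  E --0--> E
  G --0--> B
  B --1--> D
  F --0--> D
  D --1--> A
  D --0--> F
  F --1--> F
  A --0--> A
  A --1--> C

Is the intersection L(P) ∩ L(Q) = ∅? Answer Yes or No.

The string 01 is accepted by both P and Q.
Hence L(P) ∩ L(Q) ≠ ∅.

No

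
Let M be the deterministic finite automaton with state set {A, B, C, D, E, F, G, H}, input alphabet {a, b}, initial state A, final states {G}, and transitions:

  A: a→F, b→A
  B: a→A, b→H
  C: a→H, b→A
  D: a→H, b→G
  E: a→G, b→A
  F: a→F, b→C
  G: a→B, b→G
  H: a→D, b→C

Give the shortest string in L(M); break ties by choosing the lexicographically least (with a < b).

A breadth-first search from A reaches an accepting state first via the path A → F → C → H → D → G on input abaab.
No string of length < 5 is accepted (BFS exhausts all shorter strings without reaching an accepting state), and abaab is the lexicographically least accepting string of length 5.

abaab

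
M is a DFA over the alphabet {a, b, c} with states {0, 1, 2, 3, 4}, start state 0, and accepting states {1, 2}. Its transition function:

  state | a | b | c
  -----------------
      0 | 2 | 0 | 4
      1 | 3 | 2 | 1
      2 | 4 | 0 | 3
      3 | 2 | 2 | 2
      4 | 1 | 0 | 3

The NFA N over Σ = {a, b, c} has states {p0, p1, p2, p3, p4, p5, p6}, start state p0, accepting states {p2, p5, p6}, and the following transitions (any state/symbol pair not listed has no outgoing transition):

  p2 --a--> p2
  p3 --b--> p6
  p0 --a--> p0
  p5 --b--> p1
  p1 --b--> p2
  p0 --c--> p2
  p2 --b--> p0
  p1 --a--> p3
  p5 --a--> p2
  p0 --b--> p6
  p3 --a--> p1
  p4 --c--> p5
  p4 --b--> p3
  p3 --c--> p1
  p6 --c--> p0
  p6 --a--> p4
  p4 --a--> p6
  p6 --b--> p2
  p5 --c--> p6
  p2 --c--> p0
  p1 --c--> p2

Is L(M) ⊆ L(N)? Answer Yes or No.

No

The string a is in L(M) but not in L(N).
So L(M) ⊄ L(N).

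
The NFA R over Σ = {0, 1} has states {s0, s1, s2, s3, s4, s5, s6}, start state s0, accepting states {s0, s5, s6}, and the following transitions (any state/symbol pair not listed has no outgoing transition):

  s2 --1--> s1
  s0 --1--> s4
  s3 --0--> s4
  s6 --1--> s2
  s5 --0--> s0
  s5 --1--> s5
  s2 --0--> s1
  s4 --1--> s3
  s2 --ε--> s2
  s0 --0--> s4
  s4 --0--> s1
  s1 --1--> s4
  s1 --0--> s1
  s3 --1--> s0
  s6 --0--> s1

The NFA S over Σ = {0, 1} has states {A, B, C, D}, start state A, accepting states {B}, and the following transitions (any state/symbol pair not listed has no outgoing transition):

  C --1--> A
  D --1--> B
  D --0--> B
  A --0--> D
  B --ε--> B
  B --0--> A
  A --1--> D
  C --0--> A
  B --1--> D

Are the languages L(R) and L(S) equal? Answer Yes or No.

The empty string ε is accepted by R but rejected by S.
So L(R) ≠ L(S).

No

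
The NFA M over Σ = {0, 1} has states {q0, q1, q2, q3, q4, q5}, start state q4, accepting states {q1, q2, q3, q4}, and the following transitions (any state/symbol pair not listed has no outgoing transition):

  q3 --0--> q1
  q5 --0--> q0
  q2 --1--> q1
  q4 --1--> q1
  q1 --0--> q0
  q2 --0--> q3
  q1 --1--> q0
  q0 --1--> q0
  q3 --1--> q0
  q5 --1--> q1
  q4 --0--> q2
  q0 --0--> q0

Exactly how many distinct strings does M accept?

The useful subgraph on states {q1, q2, q3, q4} is acyclic, so L(M) is finite; the longest accepting path visits 4 useful states, giving maximum string length 3.
Counting accepting paths from q4 by length: 1 of length 0, 2 of length 1, 2 of length 2, 1 of length 3. Total 6.

6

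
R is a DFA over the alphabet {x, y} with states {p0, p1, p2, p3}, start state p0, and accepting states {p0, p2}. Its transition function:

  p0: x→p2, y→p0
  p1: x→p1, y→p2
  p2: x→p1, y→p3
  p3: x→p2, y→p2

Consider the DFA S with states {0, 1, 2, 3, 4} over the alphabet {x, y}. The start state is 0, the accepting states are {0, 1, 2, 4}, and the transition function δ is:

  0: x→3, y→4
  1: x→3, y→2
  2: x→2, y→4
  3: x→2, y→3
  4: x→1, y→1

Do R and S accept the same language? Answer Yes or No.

No

The string x is accepted by R but rejected by S.
So L(R) ≠ L(S).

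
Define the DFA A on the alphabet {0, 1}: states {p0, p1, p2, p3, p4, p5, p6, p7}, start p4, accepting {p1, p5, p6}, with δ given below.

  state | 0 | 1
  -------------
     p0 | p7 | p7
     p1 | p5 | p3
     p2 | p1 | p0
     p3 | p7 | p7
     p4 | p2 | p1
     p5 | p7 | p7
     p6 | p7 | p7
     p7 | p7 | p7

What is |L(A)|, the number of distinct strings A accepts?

The useful subgraph on states {p1, p2, p4, p5} is acyclic, so L(A) is finite; the longest accepting path visits 4 useful states, giving maximum string length 3.
Counting accepting paths from p4 by length: 1 of length 1, 2 of length 2, 1 of length 3. Total 4.

4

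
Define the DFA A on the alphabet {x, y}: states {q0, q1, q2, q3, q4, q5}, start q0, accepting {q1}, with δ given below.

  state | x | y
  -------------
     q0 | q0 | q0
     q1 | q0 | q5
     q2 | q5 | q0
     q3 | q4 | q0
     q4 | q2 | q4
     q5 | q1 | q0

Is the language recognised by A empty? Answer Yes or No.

Yes

The states reachable from the start state are {q0}.
None of the accepting states {q1} is reachable, so no string is accepted and L(A) = ∅.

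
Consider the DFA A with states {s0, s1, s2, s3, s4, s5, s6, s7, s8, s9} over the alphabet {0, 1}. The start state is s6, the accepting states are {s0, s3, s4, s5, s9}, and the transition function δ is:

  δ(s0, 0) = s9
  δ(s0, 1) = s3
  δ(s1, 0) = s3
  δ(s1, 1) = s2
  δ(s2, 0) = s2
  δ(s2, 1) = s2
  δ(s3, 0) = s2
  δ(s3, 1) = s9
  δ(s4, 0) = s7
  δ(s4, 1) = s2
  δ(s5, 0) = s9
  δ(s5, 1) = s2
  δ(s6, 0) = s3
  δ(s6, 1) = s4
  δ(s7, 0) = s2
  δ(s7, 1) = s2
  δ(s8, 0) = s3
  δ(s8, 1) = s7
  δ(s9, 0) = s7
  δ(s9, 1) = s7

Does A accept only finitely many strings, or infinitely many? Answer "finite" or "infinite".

The useful states (reachable from s6 and able to reach an accepting state) are {s3, s4, s6, s9}.
Restricted to these states the transition graph has no cycle, so every accepting path has bounded length and L is finite.

finite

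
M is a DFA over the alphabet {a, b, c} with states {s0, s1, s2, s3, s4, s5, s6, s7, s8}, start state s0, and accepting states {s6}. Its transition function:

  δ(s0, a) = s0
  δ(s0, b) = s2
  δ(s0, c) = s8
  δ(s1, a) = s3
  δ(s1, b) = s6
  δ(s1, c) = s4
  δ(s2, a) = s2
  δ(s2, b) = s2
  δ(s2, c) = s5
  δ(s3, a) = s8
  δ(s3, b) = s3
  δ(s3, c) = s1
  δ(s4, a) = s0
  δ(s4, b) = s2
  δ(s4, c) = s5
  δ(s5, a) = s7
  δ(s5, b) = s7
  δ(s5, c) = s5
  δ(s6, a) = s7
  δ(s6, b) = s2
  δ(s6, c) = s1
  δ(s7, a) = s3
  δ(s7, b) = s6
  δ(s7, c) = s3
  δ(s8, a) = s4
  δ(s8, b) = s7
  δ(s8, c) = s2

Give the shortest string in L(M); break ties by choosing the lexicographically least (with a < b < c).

cbb

A breadth-first search from s0 reaches an accepting state first via the path s0 → s8 → s7 → s6 on input cbb.
No string of length < 3 is accepted (BFS exhausts all shorter strings without reaching an accepting state), and cbb is the lexicographically least accepting string of length 3.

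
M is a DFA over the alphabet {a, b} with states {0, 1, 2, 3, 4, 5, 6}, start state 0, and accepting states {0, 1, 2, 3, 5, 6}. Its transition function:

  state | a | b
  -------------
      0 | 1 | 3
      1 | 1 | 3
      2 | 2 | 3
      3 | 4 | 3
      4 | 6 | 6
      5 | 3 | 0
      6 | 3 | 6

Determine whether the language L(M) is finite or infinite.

infinite

State 1 is reachable from the start and can reach an accepting state, and it lies on the cycle 1 → 1.
Traversing that cycle any number of times yields accepted strings of unbounded length, so the language is infinite.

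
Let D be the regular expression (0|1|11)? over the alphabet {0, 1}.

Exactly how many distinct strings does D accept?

The expression has no Kleene star, so L(D) is finite. Expanding the alternatives gives {ε, 0, 1, 11}.
That is 1 of length 0, 2 of length 1, 1 of length 2: 4 strings in all.

4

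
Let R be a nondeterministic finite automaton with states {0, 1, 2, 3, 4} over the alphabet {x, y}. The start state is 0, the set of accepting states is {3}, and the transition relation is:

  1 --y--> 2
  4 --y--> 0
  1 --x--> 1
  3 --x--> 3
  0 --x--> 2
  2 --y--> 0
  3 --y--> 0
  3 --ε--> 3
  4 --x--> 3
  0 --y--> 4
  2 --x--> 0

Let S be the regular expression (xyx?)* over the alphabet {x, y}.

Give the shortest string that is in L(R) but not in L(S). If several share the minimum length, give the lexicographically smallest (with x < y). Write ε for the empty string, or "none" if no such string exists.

yx

The string yx is accepted by R but not by S.
No shorter string lies in the difference, and yx is the lexicographically first length-2 string in L(R) \ L(S).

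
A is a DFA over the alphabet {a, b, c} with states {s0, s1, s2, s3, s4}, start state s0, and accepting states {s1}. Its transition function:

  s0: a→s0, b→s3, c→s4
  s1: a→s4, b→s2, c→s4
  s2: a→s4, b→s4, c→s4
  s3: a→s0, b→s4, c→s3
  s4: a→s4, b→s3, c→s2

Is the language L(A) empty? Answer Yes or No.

The states reachable from the start state are {s0, s2, s3, s4}.
None of the accepting states {s1} is reachable, so no string is accepted and L(A) = ∅.

Yes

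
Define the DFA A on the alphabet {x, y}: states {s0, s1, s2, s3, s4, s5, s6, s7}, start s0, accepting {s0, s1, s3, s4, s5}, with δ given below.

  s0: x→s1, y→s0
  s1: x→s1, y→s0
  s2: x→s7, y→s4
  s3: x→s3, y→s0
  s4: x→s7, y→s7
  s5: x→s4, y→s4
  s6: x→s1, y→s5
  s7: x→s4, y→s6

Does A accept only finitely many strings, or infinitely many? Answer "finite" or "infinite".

infinite

State s0 is reachable from the start and can reach an accepting state, and it lies on the cycle s0 → s0.
Traversing that cycle any number of times yields accepted strings of unbounded length, so the language is infinite.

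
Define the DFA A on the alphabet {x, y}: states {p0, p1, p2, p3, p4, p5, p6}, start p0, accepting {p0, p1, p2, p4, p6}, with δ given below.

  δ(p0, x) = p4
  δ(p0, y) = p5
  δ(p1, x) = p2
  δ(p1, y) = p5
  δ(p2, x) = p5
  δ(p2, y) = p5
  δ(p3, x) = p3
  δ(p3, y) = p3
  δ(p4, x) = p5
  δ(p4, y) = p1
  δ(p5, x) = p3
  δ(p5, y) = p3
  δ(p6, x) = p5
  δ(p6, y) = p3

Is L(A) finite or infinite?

finite

The useful states (reachable from p0 and able to reach an accepting state) are {p0, p1, p2, p4}.
Restricted to these states the transition graph has no cycle, so every accepting path has bounded length and L is finite.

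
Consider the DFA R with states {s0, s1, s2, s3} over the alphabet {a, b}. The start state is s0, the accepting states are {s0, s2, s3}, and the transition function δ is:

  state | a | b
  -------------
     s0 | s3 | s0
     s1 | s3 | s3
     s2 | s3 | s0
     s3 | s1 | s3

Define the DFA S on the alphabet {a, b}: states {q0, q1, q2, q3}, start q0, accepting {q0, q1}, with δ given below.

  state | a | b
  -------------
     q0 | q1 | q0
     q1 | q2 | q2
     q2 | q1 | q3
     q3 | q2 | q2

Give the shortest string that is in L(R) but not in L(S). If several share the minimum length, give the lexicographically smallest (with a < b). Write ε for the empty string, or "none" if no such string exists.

The string ab is accepted by R but not by S.
No shorter string lies in the difference, and ab is the lexicographically first length-2 string in L(R) \ L(S).

ab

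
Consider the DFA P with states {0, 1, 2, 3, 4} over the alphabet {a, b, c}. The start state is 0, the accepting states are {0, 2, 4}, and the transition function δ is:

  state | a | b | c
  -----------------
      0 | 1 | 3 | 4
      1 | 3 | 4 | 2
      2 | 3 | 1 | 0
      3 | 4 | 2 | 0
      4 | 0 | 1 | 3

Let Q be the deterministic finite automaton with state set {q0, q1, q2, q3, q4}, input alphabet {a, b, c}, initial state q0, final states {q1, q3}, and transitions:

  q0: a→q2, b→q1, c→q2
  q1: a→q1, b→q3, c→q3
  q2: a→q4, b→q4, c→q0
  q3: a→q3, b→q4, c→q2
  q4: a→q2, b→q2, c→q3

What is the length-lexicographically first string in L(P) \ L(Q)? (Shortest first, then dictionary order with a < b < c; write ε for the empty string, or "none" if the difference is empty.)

ε

The empty string ε is accepted by P but not by Q.
Since ε is the unique shortest string, it is the required witness.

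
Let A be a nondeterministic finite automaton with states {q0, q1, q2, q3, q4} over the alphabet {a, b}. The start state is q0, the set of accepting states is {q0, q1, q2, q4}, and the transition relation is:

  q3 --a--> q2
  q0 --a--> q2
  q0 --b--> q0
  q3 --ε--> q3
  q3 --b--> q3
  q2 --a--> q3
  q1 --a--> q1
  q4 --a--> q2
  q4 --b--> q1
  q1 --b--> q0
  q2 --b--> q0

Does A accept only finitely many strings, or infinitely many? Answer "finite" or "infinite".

State q0 is reachable from the start and can reach an accepting state, and it lies on the cycle q0 → q0.
Traversing that cycle any number of times yields accepted strings of unbounded length, so the language is infinite.

infinite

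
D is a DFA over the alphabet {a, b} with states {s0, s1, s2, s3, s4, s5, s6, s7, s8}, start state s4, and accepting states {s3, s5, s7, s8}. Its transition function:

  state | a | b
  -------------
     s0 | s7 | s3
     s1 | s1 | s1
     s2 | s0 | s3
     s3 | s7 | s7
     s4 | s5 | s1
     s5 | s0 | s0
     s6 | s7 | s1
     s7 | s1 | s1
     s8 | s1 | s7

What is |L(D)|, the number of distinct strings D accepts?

9

The useful subgraph on states {s0, s3, s4, s5, s7} is acyclic, so L(D) is finite; the longest accepting path visits 5 useful states, giving maximum string length 4.
Counting accepting paths from s4 by length: 1 of length 1, 4 of length 3, 4 of length 4. Total 9.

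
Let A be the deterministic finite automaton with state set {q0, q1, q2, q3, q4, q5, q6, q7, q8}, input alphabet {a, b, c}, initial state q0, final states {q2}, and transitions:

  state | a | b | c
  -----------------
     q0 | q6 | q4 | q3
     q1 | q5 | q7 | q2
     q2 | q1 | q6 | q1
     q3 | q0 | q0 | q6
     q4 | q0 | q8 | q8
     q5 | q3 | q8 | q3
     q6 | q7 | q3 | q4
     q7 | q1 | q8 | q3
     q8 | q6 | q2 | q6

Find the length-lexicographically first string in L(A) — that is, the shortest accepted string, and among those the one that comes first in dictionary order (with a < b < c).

bbb

A breadth-first search from q0 reaches an accepting state first via the path q0 → q4 → q8 → q2 on input bbb.
No string of length < 3 is accepted (BFS exhausts all shorter strings without reaching an accepting state), and bbb is the lexicographically least accepting string of length 3.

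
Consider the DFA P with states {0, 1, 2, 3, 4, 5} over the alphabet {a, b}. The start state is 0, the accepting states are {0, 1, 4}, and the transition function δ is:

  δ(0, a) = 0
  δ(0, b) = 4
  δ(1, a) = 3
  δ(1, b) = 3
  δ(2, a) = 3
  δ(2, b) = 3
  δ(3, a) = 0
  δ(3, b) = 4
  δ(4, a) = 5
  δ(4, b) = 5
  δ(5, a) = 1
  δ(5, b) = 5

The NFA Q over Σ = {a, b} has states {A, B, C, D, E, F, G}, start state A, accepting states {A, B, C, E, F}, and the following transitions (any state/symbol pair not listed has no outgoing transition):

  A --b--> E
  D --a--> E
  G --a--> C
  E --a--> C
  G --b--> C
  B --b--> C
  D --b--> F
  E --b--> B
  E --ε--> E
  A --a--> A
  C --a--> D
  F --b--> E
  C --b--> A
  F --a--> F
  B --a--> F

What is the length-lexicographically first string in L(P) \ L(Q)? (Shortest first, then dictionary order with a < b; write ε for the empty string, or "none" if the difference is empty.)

baa

The string baa is accepted by P but not by Q.
No shorter string lies in the difference, and baa is the lexicographically first length-3 string in L(P) \ L(Q).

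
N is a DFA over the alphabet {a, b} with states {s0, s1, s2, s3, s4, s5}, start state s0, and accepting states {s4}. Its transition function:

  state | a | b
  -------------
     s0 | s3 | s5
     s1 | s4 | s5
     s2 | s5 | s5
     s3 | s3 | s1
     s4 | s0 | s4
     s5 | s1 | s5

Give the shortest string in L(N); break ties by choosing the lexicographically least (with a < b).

aba

A breadth-first search from s0 reaches an accepting state first via the path s0 → s3 → s1 → s4 on input aba.
No string of length < 3 is accepted (BFS exhausts all shorter strings without reaching an accepting state), and aba is the lexicographically least accepting string of length 3.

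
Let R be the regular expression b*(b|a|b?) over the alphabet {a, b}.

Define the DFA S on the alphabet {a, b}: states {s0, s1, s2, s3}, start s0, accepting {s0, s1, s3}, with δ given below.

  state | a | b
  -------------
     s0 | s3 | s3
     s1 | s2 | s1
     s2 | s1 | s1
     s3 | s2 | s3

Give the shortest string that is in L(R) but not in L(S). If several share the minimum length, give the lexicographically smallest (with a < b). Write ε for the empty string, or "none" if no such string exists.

The string ba is accepted by R but not by S.
No shorter string lies in the difference, and ba is the lexicographically first length-2 string in L(R) \ L(S).

ba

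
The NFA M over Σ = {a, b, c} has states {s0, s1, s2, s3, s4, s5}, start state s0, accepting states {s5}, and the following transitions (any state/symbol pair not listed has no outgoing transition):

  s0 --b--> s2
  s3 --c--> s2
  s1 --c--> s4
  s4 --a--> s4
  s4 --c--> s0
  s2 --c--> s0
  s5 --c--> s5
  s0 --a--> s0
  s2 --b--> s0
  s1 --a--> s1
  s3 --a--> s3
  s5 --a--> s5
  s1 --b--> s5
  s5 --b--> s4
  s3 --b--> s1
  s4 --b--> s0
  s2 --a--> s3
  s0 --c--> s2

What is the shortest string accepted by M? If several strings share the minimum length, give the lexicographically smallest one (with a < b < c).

babb

A breadth-first search from s0 reaches an accepting state first via the path s0 → s2 → s3 → s1 → s5 on input babb.
No string of length < 4 is accepted (BFS exhausts all shorter strings without reaching an accepting state), and babb is the lexicographically least accepting string of length 4.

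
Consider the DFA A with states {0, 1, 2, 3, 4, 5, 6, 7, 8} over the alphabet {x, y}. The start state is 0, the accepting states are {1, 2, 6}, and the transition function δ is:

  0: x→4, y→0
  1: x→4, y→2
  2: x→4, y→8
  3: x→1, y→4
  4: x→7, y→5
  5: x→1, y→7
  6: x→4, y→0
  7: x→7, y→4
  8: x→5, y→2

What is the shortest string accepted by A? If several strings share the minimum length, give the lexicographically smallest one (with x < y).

A breadth-first search from 0 reaches an accepting state first via the path 0 → 4 → 5 → 1 on input xyx.
No string of length < 3 is accepted (BFS exhausts all shorter strings without reaching an accepting state), and xyx is the lexicographically least accepting string of length 3.

xyx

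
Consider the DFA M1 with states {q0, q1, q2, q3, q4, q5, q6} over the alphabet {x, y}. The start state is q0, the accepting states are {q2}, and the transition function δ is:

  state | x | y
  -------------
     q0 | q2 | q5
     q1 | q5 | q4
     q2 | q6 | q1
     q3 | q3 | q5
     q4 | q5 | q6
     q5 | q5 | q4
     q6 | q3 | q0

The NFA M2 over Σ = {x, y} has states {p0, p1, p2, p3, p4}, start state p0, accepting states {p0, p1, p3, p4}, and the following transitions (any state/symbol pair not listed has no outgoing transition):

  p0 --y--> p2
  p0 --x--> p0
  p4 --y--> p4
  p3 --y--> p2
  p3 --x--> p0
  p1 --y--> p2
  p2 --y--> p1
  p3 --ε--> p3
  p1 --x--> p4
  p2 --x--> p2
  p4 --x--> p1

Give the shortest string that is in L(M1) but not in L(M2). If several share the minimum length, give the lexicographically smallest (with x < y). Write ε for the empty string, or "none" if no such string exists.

xxyx

The string xxyx is accepted by M1 but not by M2.
No shorter string lies in the difference, and xxyx is the lexicographically first length-4 string in L(M1) \ L(M2).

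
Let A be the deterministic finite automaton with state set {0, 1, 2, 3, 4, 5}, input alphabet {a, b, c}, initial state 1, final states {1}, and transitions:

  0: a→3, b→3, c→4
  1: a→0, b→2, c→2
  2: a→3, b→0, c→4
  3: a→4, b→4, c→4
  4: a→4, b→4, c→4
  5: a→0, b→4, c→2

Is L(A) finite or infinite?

The useful states (reachable from 1 and able to reach an accepting state) are {1}.
Restricted to these states the transition graph has no cycle, so every accepting path has bounded length and L is finite.

finite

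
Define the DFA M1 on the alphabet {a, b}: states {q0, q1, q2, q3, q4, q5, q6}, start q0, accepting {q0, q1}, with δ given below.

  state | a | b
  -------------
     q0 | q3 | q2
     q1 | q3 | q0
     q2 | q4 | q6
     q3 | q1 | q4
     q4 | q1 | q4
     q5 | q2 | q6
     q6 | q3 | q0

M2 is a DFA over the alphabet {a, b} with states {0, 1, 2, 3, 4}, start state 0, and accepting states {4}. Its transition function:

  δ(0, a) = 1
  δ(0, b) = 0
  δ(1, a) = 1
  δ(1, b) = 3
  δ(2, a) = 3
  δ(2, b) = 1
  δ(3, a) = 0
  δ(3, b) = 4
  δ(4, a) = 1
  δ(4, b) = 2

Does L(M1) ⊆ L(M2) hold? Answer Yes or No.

No

The empty string ε is in L(M1) but not in L(M2).
So L(M1) ⊄ L(M2).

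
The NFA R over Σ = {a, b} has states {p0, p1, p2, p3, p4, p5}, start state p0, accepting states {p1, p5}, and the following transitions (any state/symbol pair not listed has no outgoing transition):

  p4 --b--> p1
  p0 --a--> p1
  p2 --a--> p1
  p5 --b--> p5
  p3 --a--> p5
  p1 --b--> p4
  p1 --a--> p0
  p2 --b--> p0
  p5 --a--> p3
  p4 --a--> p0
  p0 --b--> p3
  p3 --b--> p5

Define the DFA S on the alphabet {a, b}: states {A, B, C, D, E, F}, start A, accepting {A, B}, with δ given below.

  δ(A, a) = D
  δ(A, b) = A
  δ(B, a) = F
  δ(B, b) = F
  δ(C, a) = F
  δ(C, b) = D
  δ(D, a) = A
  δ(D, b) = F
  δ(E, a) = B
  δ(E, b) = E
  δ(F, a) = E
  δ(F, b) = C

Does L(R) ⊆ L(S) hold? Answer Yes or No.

No

The string a is in L(R) but not in L(S).
So L(R) ⊄ L(S).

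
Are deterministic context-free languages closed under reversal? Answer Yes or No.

No

L = {c bⁿaⁿ : n≥0} ∪ {d b²ⁿaⁿ : n≥0} is a DCFL: the first symbol tells a deterministic PDA whether to pop one or two b's per a. Its reversal Lᴿ = {aⁿbⁿ c : n≥0} ∪ {aⁿb²ⁿ d : n≥0} is not. DCFLs are closed under right quotient by regular languages, and Lᴿ/{c, d} = {aⁿbⁿ : n≥0} ∪ {aⁿb²ⁿ : n≥0} — the standard context-free language accepted by no deterministic PDA (intuitively the machine would have to commit to a b-to-a ratio before the distinguishing marker arrives; formally, a DPDA for it would have a single run on aⁿb²ⁿ, accepting after the prefix aⁿbⁿ and accepting again after n more b's; an ordinary PDA that simulates it on a's and b's and, at any moment when it is accepting, may switch to reading only a fresh letter e while feeding each e to the simulation as a b, would accept aⁱbʲeᵏ (k≥1) exactly when both aⁱbʲ and aⁱbʲ⁺ᵏ are in the language, i.e. its language intersected with the regular set a*b*e⁺ would be exactly {aⁿbⁿeⁿ : n≥1} — impossible, since context-free languages are closed under intersection with regular sets and {aⁿbⁿeⁿ} is not context-free). So Lᴿ cannot be a DCFL.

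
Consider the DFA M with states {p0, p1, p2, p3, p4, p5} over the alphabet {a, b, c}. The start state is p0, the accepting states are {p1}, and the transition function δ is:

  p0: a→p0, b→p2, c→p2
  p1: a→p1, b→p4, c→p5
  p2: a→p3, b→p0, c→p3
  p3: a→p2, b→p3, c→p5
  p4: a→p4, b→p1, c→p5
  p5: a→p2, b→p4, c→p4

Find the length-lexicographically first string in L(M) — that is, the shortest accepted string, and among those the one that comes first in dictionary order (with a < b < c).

bacbb

A breadth-first search from p0 reaches an accepting state first via the path p0 → p2 → p3 → p5 → p4 → p1 on input bacbb.
No string of length < 5 is accepted (BFS exhausts all shorter strings without reaching an accepting state), and bacbb is the lexicographically least accepting string of length 5.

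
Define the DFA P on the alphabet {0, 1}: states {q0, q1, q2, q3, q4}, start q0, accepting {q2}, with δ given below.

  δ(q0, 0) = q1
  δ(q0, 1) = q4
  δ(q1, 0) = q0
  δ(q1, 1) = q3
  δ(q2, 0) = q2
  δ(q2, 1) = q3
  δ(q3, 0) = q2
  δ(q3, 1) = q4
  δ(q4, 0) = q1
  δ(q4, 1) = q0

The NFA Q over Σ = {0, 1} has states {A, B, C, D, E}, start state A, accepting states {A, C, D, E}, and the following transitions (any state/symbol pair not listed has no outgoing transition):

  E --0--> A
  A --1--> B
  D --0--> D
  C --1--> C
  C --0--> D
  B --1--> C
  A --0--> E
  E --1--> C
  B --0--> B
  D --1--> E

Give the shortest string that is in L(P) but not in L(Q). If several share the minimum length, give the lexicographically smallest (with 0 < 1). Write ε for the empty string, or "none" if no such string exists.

0101010

The string 0101010 is accepted by P but not by Q.
No shorter string lies in the difference, and 0101010 is the lexicographically first length-7 string in L(P) \ L(Q).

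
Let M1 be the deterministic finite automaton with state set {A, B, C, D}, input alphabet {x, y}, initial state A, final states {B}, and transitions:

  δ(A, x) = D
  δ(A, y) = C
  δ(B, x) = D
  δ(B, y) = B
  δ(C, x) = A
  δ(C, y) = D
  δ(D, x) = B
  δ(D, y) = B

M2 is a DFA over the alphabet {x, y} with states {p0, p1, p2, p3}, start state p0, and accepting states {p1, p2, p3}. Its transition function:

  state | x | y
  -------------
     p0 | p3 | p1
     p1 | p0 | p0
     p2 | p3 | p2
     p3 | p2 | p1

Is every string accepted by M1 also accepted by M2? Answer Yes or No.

No

The string xyy is in L(M1) but not in L(M2).
So L(M1) ⊄ L(M2).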